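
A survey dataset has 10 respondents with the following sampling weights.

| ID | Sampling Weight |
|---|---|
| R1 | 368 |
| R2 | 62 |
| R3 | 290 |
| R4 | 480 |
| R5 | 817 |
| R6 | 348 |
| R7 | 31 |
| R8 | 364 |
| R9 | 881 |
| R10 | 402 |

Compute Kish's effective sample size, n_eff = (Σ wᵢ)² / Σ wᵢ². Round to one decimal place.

7.1

Σ wᵢ = 368 + 62 + 290 + 480 + 817 + 348 + 31 + 364 + 881 + 402 = 4043
Σ wᵢ² = 135424 + 3844 + 84100 + 230400 + 667489 + 121104 + 961 + 132496 + 776161 + 161604 = 2313583
n_eff = 4043² / 2313583 = 16345849 / 2313583 = 7.0651665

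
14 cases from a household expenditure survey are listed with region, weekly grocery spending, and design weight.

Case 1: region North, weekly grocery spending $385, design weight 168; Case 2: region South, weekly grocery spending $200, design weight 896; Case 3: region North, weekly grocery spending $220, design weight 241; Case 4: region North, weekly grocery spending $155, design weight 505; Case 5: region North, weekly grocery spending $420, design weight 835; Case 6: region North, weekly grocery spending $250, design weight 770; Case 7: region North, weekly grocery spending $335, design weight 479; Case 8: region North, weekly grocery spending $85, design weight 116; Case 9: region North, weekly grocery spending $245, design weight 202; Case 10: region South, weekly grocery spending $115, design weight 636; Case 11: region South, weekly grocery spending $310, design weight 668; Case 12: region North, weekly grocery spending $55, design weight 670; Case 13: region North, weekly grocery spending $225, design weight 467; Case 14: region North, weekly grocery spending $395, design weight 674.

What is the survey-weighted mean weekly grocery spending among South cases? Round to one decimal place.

208.8

South rows: 2, 10, 11
Weighted sum = 200×896 + 115×636 + 310×668
  = 459420
Sum of weights = 896 + 636 + 668 = 2200
Weighted mean = 459420 / 2200 = 208.82727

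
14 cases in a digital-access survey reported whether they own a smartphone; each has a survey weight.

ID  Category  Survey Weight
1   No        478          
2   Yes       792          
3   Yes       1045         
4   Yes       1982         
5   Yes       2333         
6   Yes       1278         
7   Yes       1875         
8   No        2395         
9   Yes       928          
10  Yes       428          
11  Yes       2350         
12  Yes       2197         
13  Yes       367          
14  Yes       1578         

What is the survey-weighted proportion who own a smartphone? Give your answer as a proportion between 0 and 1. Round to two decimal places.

Sum of weights for 'Yes' = 792 + 1045 + 1982 + 2333 + 1278 + 1875 + 928 + 428 + 2350 + 2197 + 367 + 1578 = 17153
Total weight = 20026
Weighted proportion = 17153 / 20026 = 0.8565365

0.86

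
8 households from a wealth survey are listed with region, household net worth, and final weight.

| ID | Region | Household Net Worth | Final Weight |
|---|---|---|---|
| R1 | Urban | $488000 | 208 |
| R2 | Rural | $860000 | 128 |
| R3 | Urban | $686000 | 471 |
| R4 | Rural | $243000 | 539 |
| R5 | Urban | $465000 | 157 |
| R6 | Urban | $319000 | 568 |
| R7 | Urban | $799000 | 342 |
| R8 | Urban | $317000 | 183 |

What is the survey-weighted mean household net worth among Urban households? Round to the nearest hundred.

Urban rows: R1, R3, R5, R6, R7, R8
Weighted sum = 488000×208 + 686000×471 + 465000×157 + 319000×568 + 799000×342 + 317000×183
  = 101504000 + 323106000 + 73005000 + 181192000 + 273258000 + 58011000 = 1010076000
Sum of weights = 208 + 471 + 157 + 568 + 342 + 183 = 1929
Weighted mean = 1010076000 / 1929 = 523626.75

523600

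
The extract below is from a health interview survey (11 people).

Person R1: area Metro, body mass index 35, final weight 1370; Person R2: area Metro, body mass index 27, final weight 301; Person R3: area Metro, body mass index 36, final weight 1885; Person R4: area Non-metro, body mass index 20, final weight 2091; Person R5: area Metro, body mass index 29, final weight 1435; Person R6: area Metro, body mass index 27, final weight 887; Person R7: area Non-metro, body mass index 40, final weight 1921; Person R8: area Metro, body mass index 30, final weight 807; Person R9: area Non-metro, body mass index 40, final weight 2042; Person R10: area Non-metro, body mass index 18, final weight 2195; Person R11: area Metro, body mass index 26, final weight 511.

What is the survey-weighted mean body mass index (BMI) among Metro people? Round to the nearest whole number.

32

Metro rows: R1, R2, R3, R5, R6, R8, R11
Weighted sum = 226997
Sum of weights = 1370 + 301 + 1885 + 1435 + 887 + 807 + 511 = 7196
Weighted mean = 226997 / 7196 = 31.544886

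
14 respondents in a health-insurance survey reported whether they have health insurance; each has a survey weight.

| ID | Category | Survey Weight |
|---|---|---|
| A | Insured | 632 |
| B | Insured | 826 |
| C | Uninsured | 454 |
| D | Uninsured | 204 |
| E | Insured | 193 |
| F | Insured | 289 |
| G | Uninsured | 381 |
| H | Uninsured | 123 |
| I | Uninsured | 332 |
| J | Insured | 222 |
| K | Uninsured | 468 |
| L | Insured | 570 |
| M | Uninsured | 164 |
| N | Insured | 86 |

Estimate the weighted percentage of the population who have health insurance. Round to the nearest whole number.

Sum of weights for 'Insured' = 632 + 826 + 193 + 289 + 222 + 570 + 86 = 2818
Total weight = 4944
Weighted proportion = 2818 / 4944 = 0.56998382 → 56.998382%

57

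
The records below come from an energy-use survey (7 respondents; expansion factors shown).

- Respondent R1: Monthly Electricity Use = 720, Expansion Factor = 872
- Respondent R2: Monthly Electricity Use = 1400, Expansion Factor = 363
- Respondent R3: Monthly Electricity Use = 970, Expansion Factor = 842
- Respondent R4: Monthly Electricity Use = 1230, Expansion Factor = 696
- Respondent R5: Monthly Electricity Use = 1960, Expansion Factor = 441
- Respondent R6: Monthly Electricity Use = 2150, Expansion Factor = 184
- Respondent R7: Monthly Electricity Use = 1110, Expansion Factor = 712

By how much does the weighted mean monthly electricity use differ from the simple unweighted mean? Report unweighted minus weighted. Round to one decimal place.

Unweighted sum = 720 + 1400 + 970 + 1230 + 1960 + 2150 + 1110 = 9540
Unweighted mean = 9540 / 7 = 1362.8571
Weighted sum = 720×872 + 1400×363 + 970×842 + 1230×696 + 1960×441 + 2150×184 + 1110×712
  = 627840 + 508200 + 816740 + 856080 + 864360 + 395600 + 790320 = 4859140
Sum of weights = 872 + 363 + 842 + 696 + 441 + 184 + 712 = 4110
Weighted mean = 4859140 / 4110 = 1182.2725
Difference (unweighted minus weighted) = 180.58464

180.6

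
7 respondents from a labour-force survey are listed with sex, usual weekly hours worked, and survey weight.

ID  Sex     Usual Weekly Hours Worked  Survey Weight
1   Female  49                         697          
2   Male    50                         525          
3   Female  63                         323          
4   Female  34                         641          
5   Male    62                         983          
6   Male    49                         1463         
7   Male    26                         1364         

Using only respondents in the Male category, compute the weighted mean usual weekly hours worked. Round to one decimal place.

Male rows: 2, 5, 6, 7
Weighted sum = 50×525 + 62×983 + 49×1463 + 26×1364
  = 26250 + 60946 + 71687 + 35464 = 194347
Sum of weights = 525 + 983 + 1463 + 1364 = 4335
Weighted mean = 194347 / 4335 = 44.832065

44.8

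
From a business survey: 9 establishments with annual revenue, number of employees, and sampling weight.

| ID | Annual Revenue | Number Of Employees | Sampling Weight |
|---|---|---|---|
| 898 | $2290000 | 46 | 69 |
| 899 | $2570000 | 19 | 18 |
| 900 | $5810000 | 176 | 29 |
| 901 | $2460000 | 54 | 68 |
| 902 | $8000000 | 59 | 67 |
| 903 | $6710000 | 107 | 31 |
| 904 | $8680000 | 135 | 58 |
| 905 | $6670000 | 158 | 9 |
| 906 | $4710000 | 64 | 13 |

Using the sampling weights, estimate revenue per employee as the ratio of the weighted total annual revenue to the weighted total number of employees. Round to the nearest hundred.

64400

Σ wᵢ·y = 2290000×69 + 2570000×18 + 5810000×29 + 2460000×68 + 8000000×67 + 6710000×31 + 8680000×58 + 6670000×9 + 4710000×13
  = 158010000 + 46260000 + 168490000 + 167280000 + 536000000 + 208010000 + 503440000 + 60030000 + 61230000 = 1908750000
Σ wᵢ·x = 46×69 + 19×18 + 176×29 + 54×68 + 59×67 + 107×31 + 135×58 + 158×9 + 64×13
  = 29646
Ratio = 1908750000 / 29646 = 64384.74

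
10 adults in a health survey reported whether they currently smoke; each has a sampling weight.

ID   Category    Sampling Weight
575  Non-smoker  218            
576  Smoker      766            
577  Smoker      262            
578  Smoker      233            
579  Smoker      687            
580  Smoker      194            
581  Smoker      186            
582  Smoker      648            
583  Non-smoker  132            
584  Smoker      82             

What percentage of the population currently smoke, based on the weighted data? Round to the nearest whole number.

Sum of weights for 'Smoker' = 766 + 262 + 233 + 687 + 194 + 186 + 648 + 82 = 3058
Total weight = 3408
Weighted proportion = 3058 / 3408 = 0.89730047 → 89.730047%

90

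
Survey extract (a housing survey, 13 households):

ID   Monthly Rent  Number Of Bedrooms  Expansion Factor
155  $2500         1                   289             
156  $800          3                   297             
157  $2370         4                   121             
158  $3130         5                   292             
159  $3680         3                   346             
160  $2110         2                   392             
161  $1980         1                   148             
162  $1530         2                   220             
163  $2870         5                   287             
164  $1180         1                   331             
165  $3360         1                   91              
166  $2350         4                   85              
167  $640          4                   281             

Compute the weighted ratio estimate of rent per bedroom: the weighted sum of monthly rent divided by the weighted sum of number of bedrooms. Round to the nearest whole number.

767

Σ wᵢ·y = 6790490
Σ wᵢ·x = 8855
Ratio = 6790490 / 8855 = 766.85375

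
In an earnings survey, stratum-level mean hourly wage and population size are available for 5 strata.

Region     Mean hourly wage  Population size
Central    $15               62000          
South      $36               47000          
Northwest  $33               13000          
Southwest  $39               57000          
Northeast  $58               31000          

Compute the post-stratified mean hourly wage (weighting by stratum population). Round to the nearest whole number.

34

Σ Nₕ·x̄ₕ = 15×62000 + 36×47000 + 33×13000 + 39×57000 + 58×31000
  = 930000 + 1692000 + 429000 + 2223000 + 1798000 = 7072000
Σ Nₕ = 62000 + 47000 + 13000 + 57000 + 31000 = 210000
Overall mean = 7072000 / 210000 = 33.67619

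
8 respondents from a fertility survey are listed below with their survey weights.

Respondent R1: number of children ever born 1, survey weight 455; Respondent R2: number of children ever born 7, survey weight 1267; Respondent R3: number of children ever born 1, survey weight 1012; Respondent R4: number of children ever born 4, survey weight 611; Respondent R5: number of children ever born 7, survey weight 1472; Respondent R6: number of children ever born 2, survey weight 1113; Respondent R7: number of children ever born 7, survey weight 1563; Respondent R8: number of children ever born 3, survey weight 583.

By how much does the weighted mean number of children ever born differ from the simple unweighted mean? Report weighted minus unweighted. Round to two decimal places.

0.71

Unweighted sum = 1 + 7 + 1 + 4 + 7 + 2 + 7 + 3 = 32
Unweighted mean = 32 / 8 = 4
Weighted sum = 38000
Sum of weights = 455 + 1267 + 1012 + 611 + 1472 + 1113 + 1563 + 583 = 8076
Weighted mean = 38000 / 8076 = 4.7052997
Difference (weighted minus unweighted) = 0.70529965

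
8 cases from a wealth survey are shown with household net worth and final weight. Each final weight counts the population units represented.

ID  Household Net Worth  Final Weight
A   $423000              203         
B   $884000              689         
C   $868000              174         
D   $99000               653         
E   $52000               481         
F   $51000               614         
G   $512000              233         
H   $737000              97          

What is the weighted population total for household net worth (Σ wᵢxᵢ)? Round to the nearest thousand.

Weighted total = 423000×203 + 884000×689 + 868000×174 + 99000×653 + 52000×481 + 51000×614 + 512000×233 + 737000×97
  = 85869000 + 609076000 + 151032000 + 64647000 + 25012000 + 31314000 + 119296000 + 71489000 = 1157735000

1157735000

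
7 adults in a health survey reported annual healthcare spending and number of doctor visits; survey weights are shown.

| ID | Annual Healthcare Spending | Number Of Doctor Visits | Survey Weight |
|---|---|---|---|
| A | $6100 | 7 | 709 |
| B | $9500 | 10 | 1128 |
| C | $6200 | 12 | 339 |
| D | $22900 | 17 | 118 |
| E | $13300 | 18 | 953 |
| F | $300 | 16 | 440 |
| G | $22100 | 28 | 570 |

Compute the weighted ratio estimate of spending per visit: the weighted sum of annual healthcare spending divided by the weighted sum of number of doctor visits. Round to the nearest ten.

720

Σ wᵢ·y = 6100×709 + 9500×1128 + 6200×339 + 22900×118 + 13300×953 + 300×440 + 22100×570
  = 45248800
Σ wᵢ·x = 7×709 + 10×1128 + 12×339 + 17×118 + 18×953 + 16×440 + 28×570
  = 4963 + 11280 + 4068 + 2006 + 17154 + 7040 + 15960 = 62471
Ratio = 45248800 / 62471 = 724.31688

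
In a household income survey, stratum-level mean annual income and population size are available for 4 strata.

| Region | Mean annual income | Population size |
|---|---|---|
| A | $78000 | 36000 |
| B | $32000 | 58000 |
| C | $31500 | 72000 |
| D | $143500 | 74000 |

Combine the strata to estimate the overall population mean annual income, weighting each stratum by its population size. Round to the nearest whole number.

73129

Σ Nₕ·x̄ₕ = 78000×36000 + 32000×58000 + 31500×72000 + 143500×74000
  = 2808000000 + 1856000000 + 2268000000 + 10619000000 = 17551000000
Σ Nₕ = 36000 + 58000 + 72000 + 74000 = 240000
Overall mean = 17551000000 / 240000 = 73129.167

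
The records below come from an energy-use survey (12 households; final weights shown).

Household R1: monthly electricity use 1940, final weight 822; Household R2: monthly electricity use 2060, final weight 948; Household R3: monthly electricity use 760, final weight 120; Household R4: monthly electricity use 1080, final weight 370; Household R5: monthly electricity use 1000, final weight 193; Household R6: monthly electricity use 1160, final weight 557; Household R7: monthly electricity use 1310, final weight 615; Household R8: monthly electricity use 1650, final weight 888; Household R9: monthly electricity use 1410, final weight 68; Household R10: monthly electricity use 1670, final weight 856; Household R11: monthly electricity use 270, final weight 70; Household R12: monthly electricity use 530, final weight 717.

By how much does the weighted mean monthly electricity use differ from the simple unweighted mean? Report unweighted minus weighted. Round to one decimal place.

Unweighted sum = 1940 + 2060 + 760 + 1080 + 1000 + 1160 + 1310 + 1650 + 1410 + 1670 + 270 + 530 = 14840
Unweighted mean = 14840 / 12 = 1236.6667
Weighted sum = 1940×822 + 2060×948 + 760×120 + 1080×370 + 1000×193 + 1160×557 + 1310×615 + 1650×888 + 1410×68 + 1670×856 + 270×70 + 530×717
  = 9072640
Sum of weights = 822 + 948 + 120 + 370 + 193 + 557 + 615 + 888 + 68 + 856 + 70 + 717 = 6224
Weighted mean = 9072640 / 6224 = 1457.6864
Difference (unweighted minus weighted) = -221.01971

-221.0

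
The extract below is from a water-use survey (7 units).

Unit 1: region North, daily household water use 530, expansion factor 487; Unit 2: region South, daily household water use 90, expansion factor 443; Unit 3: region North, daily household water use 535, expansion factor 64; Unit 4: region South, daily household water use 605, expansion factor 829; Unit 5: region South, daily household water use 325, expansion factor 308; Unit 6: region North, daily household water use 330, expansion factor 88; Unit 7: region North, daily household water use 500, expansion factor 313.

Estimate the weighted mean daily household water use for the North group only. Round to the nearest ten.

North rows: 1, 3, 6, 7
Weighted sum = 477890
Sum of weights = 487 + 64 + 88 + 313 = 952
Weighted mean = 477890 / 952 = 501.98529

500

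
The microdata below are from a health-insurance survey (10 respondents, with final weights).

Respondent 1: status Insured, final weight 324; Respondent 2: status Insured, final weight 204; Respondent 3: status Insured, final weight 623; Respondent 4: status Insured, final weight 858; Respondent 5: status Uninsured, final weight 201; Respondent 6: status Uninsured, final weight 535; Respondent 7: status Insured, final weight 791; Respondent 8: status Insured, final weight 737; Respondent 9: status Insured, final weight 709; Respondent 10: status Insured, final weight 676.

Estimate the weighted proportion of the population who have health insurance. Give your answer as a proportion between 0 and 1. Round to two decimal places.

0.87

Sum of weights for 'Insured' = 324 + 204 + 623 + 858 + 791 + 737 + 709 + 676 = 4922
Total weight = 324 + 204 + 623 + 858 + 201 + 535 + 791 + 737 + 709 + 676 = 5658
Weighted proportion = 4922 / 5658 = 0.8699187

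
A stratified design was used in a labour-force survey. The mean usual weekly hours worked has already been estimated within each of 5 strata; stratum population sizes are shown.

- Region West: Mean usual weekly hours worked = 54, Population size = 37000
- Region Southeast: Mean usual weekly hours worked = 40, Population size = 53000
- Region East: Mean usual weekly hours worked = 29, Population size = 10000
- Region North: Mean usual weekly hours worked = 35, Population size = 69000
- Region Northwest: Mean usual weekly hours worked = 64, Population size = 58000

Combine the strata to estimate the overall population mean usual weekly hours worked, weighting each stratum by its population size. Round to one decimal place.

46.4

Σ Nₕ·x̄ₕ = 54×37000 + 40×53000 + 29×10000 + 35×69000 + 64×58000
  = 1998000 + 2120000 + 290000 + 2415000 + 3712000 = 10535000
Σ Nₕ = 37000 + 53000 + 10000 + 69000 + 58000 = 227000
Overall mean = 10535000 / 227000 = 46.409692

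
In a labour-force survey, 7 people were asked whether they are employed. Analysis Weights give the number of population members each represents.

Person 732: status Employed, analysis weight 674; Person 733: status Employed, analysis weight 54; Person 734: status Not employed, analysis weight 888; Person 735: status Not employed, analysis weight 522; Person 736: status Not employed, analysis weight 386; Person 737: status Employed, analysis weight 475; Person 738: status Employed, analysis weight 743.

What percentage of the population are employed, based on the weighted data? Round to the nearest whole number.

Sum of weights for 'Employed' = 674 + 54 + 475 + 743 = 1946
Total weight = 674 + 54 + 888 + 522 + 386 + 475 + 743 = 3742
Weighted proportion = 1946 / 3742 = 0.52004276 → 52.004276%

52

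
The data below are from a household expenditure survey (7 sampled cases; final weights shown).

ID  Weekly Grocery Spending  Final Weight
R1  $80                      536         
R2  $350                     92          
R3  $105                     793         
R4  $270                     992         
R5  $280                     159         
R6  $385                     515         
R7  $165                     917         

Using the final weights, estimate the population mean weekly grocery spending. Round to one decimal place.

204.9

Weighted sum = 80×536 + 350×92 + 105×793 + 270×992 + 280×159 + 385×515 + 165×917
  = 820285
Sum of weights = 536 + 92 + 793 + 992 + 159 + 515 + 917 = 4004
Weighted mean = 820285 / 4004 = 204.86638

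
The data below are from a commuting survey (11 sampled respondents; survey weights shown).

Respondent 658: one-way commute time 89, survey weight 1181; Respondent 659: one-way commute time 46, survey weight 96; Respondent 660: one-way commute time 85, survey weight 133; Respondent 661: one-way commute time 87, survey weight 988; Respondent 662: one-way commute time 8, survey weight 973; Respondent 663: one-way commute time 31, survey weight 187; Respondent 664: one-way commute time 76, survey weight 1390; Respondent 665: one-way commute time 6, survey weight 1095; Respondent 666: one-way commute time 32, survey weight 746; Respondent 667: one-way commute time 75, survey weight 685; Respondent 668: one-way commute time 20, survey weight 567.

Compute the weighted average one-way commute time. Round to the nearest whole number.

Weighted sum = 419164
Sum of weights = 1181 + 96 + 133 + 988 + 973 + 187 + 1390 + 1095 + 746 + 685 + 567 = 8041
Weighted mean = 419164 / 8041 = 52.128342

52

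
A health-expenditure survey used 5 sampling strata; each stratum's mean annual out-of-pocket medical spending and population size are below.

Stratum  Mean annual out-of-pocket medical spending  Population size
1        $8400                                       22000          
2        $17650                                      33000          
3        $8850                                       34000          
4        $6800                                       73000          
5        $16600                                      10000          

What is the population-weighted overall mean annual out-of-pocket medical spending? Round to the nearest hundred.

Σ Nₕ·x̄ₕ = 8400×22000 + 17650×33000 + 8850×34000 + 6800×73000 + 16600×10000
  = 1730550000
Σ Nₕ = 22000 + 33000 + 34000 + 73000 + 10000 = 172000
Overall mean = 1730550000 / 172000 = 10061.337

10100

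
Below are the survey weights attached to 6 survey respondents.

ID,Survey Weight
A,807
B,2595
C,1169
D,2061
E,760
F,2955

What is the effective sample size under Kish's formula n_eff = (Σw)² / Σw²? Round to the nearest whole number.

5

Σ wᵢ = 807 + 2595 + 1169 + 2061 + 760 + 2955 = 10347
Σ wᵢ² = 651249 + 6734025 + 1366561 + 4247721 + 577600 + 8732025 = 22309181
n_eff = 10347² / 22309181 = 107060409 / 22309181 = 4.7989395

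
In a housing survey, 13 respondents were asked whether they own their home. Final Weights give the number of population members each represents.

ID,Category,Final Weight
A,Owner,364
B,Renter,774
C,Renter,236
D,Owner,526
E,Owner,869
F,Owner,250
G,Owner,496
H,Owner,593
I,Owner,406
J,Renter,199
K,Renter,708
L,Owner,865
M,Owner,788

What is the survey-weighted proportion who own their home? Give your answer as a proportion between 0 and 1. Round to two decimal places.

0.73

Sum of weights for 'Owner' = 364 + 526 + 869 + 250 + 496 + 593 + 406 + 865 + 788 = 5157
Total weight = 7074
Weighted proportion = 5157 / 7074 = 0.72900763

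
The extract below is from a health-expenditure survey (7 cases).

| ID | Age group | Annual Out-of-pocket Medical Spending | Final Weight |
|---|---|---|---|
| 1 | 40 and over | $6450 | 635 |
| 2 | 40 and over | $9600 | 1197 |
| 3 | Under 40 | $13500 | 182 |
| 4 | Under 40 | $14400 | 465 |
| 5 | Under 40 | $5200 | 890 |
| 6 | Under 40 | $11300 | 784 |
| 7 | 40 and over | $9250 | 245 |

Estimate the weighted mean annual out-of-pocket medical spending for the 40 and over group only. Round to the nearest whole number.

8596

40 and over rows: 1, 2, 7
Weighted sum = 6450×635 + 9600×1197 + 9250×245
  = 4095750 + 11491200 + 2266250 = 17853200
Sum of weights = 635 + 1197 + 245 = 2077
Weighted mean = 17853200 / 2077 = 8595.6668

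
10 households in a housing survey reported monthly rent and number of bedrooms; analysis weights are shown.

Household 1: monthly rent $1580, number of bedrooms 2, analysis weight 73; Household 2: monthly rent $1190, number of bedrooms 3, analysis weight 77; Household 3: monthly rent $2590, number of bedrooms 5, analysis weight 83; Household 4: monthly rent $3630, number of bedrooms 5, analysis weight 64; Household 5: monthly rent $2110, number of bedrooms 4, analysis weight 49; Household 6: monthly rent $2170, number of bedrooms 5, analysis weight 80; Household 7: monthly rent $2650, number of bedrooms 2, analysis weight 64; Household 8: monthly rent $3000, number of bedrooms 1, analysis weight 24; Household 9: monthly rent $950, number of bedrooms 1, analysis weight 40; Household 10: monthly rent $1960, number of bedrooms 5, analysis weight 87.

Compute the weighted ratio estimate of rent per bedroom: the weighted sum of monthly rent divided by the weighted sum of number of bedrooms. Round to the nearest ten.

Σ wᵢ·y = 1381370
Σ wᵢ·x = 2×73 + 3×77 + 5×83 + 5×64 + 4×49 + 5×80 + 2×64 + 1×24 + 1×40 + 5×87
  = 146 + 231 + 415 + 320 + 196 + 400 + 128 + 24 + 40 + 435 = 2335
Ratio = 1381370 / 2335 = 591.59315

590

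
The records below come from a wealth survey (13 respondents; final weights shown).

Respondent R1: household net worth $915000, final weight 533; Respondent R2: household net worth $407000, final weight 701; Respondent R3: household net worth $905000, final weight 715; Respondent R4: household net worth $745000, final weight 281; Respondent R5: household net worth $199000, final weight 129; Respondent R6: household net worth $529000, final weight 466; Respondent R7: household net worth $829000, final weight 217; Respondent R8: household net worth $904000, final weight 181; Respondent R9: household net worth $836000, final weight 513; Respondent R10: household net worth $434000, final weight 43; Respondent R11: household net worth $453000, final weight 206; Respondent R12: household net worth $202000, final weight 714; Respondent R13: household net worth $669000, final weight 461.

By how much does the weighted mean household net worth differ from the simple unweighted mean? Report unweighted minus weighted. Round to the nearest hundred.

-10200

Unweighted sum = 8027000
Unweighted mean = 8027000 / 13 = 617461.54
Weighted sum = 3238609000
Sum of weights = 5160
Weighted mean = 3238609000 / 5160 = 627637.4
Difference (unweighted minus weighted) = -10175.865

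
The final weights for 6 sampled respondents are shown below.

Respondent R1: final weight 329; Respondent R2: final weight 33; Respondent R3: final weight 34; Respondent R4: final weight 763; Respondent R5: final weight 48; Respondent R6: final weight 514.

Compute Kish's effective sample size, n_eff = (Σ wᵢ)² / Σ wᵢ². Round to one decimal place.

Σ wᵢ = 1721
Σ wᵢ² = 108241 + 1089 + 1156 + 582169 + 2304 + 264196 = 959155
n_eff = 1721² / 959155 = 2961841 / 959155 = 3.0879691

3.1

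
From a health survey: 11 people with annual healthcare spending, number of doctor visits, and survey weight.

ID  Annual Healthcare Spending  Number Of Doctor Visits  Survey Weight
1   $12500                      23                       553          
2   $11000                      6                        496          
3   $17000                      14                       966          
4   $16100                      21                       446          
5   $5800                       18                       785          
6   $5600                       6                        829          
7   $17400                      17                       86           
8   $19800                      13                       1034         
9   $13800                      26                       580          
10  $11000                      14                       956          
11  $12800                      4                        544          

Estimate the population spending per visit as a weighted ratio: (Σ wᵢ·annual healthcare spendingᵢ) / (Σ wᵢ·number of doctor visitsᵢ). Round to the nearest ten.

Σ wᵢ·y = 92619300
Σ wᵢ·x = 23×553 + 6×496 + 14×966 + 21×446 + 18×785 + 6×829 + 17×86 + 13×1034 + 26×580 + 14×956 + 4×544
  = 103233
Ratio = 92619300 / 103233 = 897.18695

900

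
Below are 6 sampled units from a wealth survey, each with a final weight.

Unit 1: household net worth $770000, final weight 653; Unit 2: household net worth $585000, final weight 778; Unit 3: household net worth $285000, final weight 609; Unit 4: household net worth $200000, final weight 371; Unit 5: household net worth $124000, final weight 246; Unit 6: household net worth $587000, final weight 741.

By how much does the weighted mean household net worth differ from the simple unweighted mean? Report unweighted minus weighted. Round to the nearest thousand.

Unweighted sum = 2551000
Unweighted mean = 2551000 / 6 = 425166.67
Weighted sum = 770000×653 + 585000×778 + 285000×609 + 200000×371 + 124000×246 + 587000×741
  = 1671176000
Sum of weights = 653 + 778 + 609 + 371 + 246 + 741 = 3398
Weighted mean = 1671176000 / 3398 = 491811.65
Difference (unweighted minus weighted) = -66644.987

-67000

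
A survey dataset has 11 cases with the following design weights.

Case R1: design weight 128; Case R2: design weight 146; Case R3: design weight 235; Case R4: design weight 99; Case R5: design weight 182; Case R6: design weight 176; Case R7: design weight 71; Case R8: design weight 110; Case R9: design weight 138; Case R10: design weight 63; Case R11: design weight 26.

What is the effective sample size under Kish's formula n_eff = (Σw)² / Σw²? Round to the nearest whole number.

Σ wᵢ = 128 + 146 + 235 + 99 + 182 + 176 + 71 + 110 + 138 + 63 + 26 = 1374
Σ wᵢ² = 207656
n_eff = 1374² / 207656 = 1887876 / 207656 = 9.0913626

9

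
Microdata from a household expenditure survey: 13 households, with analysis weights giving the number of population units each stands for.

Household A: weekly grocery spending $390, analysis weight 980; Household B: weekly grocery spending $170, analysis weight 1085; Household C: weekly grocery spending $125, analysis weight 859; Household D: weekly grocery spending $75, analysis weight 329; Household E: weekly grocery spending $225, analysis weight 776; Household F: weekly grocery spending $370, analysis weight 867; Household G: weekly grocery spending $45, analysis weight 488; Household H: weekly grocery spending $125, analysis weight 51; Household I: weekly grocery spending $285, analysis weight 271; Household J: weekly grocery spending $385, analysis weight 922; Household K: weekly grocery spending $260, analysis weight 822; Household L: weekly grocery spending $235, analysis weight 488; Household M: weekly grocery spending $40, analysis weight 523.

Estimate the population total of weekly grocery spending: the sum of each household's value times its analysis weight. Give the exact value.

2003950

Weighted total = 2003950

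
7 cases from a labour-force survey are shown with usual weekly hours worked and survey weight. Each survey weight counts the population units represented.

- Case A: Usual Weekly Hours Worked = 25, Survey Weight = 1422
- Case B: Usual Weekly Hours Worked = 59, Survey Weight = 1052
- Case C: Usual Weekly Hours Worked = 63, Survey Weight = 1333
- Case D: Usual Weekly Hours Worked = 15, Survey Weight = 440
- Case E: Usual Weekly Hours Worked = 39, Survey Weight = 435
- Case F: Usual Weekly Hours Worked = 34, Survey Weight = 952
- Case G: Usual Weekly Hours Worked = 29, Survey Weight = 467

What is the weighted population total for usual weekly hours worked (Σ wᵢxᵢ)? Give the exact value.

251073

Weighted total = 25×1422 + 59×1052 + 63×1333 + 15×440 + 39×435 + 34×952 + 29×467
  = 35550 + 62068 + 83979 + 6600 + 16965 + 32368 + 13543 = 251073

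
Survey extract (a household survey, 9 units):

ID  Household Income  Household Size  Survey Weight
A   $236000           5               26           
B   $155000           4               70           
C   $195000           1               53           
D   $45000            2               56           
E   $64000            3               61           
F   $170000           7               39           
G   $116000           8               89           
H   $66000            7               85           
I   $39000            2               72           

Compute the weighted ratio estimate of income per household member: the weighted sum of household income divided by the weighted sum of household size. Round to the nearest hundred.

Σ wᵢ·y = 236000×26 + 155000×70 + 195000×53 + 45000×56 + 64000×61 + 170000×39 + 116000×89 + 66000×85 + 39000×72
  = 6136000 + 10850000 + 10335000 + 2520000 + 3904000 + 6630000 + 10324000 + 5610000 + 2808000 = 59117000
Σ wᵢ·x = 5×26 + 4×70 + 1×53 + 2×56 + 3×61 + 7×39 + 8×89 + 7×85 + 2×72
  = 130 + 280 + 53 + 112 + 183 + 273 + 712 + 595 + 144 = 2482
Ratio = 59117000 / 2482 = 23818.292

23800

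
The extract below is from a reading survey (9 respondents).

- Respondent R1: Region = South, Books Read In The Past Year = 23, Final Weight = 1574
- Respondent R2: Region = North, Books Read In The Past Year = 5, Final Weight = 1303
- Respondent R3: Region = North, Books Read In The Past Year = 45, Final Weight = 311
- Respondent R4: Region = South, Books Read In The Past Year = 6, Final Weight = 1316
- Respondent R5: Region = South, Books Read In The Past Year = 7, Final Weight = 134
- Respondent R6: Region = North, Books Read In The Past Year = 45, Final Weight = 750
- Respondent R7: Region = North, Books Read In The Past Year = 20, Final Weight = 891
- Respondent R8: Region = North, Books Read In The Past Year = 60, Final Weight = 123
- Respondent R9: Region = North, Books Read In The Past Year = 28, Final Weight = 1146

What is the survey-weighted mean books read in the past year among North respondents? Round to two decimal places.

24.66

North rows: R2, R3, R6, R7, R8, R9
Weighted sum = 5×1303 + 45×311 + 45×750 + 20×891 + 60×123 + 28×1146
  = 6515 + 13995 + 33750 + 17820 + 7380 + 32088 = 111548
Sum of weights = 1303 + 311 + 750 + 891 + 123 + 1146 = 4524
Weighted mean = 111548 / 4524 = 24.656941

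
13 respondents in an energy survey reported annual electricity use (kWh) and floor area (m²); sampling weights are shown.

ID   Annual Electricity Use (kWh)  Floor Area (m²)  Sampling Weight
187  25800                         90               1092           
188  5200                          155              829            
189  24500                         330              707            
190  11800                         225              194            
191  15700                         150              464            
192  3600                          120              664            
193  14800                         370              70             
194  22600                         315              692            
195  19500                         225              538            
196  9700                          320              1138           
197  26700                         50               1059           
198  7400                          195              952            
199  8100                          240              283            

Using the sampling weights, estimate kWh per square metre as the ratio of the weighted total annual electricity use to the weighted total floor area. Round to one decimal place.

Σ wᵢ·y = 137587500
Σ wᵢ·x = 1688615
Ratio = 137587500 / 1688615 = 81.479497

81.5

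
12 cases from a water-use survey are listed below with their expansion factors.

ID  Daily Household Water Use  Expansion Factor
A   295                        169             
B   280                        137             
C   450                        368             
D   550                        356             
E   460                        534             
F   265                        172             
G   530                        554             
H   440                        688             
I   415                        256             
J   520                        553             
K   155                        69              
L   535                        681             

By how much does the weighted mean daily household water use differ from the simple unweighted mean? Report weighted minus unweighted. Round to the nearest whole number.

Unweighted sum = 4895
Unweighted mean = 4895 / 12 = 407.91667
Weighted sum = 295×169 + 280×137 + 450×368 + 550×356 + 460×534 + 265×172 + 530×554 + 440×688 + 415×256 + 520×553 + 155×69 + 535×681
  = 2106005
Sum of weights = 169 + 137 + 368 + 356 + 534 + 172 + 554 + 688 + 256 + 553 + 69 + 681 = 4537
Weighted mean = 2106005 / 4537 = 464.18448
Difference (weighted minus unweighted) = 56.267816

56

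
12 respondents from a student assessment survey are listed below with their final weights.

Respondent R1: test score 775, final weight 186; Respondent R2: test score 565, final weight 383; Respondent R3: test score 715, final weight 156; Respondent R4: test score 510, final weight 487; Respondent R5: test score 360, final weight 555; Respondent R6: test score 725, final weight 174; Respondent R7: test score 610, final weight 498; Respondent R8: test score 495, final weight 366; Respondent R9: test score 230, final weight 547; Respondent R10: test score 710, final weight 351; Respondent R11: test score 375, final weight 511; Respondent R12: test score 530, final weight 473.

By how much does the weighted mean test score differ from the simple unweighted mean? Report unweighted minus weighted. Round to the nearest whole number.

49

Unweighted sum = 6600
Unweighted mean = 6600 / 12 = 550
Weighted sum = 2348690
Sum of weights = 4687
Weighted mean = 2348690 / 4687 = 501.10732
Difference (unweighted minus weighted) = 48.892682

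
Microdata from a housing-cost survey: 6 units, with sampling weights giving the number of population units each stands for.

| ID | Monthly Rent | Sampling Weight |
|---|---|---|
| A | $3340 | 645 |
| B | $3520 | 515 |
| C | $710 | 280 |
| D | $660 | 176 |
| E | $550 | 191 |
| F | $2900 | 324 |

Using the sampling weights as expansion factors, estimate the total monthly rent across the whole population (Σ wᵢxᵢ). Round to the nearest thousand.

5327000

Weighted total = 3340×645 + 3520×515 + 710×280 + 660×176 + 550×191 + 2900×324
  = 2154300 + 1812800 + 198800 + 116160 + 105050 + 939600 = 5326710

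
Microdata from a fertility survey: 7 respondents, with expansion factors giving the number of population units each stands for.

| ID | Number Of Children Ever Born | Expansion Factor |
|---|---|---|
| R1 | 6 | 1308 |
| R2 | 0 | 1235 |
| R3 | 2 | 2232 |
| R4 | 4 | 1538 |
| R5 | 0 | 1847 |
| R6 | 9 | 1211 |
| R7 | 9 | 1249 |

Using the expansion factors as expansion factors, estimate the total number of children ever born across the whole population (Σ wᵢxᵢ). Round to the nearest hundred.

40600

Weighted total = 6×1308 + 0×1235 + 2×2232 + 4×1538 + 0×1847 + 9×1211 + 9×1249
  = 40604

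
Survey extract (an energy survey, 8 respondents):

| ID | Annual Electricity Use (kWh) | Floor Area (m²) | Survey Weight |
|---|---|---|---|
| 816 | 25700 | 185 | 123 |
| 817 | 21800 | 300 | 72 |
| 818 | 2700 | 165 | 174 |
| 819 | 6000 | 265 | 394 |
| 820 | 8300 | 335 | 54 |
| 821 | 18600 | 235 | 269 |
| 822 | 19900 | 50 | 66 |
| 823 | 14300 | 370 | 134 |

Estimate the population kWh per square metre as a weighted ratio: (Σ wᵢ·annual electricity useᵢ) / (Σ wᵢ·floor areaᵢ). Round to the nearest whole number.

Σ wᵢ·y = 25700×123 + 21800×72 + 2700×174 + 6000×394 + 8300×54 + 18600×269 + 19900×66 + 14300×134
  = 16245700
Σ wᵢ·x = 185×123 + 300×72 + 165×174 + 265×394 + 335×54 + 235×269 + 50×66 + 370×134
  = 22755 + 21600 + 28710 + 104410 + 18090 + 63215 + 3300 + 49580 = 311660
Ratio = 16245700 / 311660 = 52.126356

52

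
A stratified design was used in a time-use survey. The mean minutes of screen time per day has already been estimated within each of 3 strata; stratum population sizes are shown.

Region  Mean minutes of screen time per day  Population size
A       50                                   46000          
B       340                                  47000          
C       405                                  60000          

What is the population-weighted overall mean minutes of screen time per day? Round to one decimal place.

278.3

Σ Nₕ·x̄ₕ = 50×46000 + 340×47000 + 405×60000
  = 2300000 + 15980000 + 24300000 = 42580000
Σ Nₕ = 153000
Overall mean = 42580000 / 153000 = 278.30065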